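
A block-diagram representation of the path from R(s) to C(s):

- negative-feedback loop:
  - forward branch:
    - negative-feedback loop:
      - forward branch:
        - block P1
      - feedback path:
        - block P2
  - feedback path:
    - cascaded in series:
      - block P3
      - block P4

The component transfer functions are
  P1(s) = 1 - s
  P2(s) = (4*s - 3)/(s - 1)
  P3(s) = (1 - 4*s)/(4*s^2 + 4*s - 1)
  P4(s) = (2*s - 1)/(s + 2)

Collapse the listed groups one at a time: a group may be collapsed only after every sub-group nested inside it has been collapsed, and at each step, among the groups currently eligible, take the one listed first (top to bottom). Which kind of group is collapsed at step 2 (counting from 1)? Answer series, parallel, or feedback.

Reducing step by step:

Step 1. collapse the loop (P1 forward, P2 return)
Step 2. multiply P3, P4 (series)
Step 3. reduce the feedback loop with forward [P1/(1+P1*P2)] and return (P3*P4)
The group at step 2 is a series group.

Answer: series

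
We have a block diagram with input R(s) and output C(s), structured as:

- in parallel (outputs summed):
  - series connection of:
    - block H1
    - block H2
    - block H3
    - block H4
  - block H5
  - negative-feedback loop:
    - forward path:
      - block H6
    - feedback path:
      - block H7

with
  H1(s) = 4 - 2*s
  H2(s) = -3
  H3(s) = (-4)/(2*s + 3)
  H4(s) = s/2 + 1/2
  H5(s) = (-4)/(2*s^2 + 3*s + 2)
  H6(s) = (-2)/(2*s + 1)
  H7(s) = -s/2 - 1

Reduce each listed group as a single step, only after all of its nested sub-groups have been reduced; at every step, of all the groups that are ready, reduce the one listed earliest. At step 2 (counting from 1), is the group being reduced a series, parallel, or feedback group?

Reducing step by step:

(1) combine H1, H2, H3, H4 in series
(2) reduce the feedback loop with forward H6 and return H7
(3) add (H1*H2*H3*H4), H5, [H6/(1+H6*H7)] (parallel)
Step 2 collapses a feedback group.

Answer: feedback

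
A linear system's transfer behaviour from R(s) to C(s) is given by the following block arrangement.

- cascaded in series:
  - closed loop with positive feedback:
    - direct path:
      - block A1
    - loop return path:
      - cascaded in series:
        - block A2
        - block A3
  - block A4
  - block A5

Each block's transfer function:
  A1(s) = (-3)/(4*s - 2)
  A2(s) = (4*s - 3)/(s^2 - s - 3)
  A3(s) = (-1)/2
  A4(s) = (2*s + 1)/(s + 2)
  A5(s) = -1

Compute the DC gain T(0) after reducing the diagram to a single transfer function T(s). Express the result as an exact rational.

The answer is -3/7.

Reasoning:
[1] series reduction of A2, A3; result (3 - 4*s)/(2*s^2 - 2*s - 6)
[2] collapse the loop (A1 forward, (A2*A3) return); result (-6*s^2 + 6*s + 18)/(8*s^3 - 12*s^2 - 32*s + 21)
[3] combine [A1/(1-A1*(A2*A3))], A4, A5 in series; result (12*s^3 - 6*s^2 - 42*s - 18)/(8*s^4 + 4*s^3 - 56*s^2 - 43*s + 42)
That last expression is T(s); at s = 0 only the constant terms survive, so T(0) = -18/42 = -3/7.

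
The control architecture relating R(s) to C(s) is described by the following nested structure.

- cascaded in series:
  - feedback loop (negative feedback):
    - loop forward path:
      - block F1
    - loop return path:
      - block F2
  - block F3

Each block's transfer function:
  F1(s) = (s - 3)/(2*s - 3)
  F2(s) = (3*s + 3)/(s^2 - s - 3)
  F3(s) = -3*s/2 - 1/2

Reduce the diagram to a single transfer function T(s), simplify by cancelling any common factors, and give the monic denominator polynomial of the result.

The answer is s^3 - s^2 - 9*s/2.

Reasoning:
Step 1 - apply the feedback formula to F1, F2 -> (s^3 - 4*s^2 + 9)/(2*s^3 - 2*s^2 - 9*s)
Step 2 - cascade [F1/(1+F1*F2)], F3 -> (-3*s^4 + 11*s^3 + 4*s^2 - 27*s - 9)/(4*s^3 - 4*s^2 - 18*s)
No further cancellation is possible in the step-2 result, so that is T(s). Its denominator becomes monic after dividing by the leading coefficient 4.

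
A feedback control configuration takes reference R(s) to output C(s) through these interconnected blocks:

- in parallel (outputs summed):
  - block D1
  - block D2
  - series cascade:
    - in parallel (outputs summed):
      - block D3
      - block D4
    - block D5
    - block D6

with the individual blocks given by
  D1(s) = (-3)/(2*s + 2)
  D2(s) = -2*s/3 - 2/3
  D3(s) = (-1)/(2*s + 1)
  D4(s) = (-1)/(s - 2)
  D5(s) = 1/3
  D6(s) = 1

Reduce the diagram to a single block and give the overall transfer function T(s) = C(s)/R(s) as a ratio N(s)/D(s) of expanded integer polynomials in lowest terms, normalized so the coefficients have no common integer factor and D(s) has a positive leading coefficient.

First reduce the diagram to T(s).

1. add D3, D4 (parallel) = (1 - 3*s)/(2*s^2 - 3*s - 2)
2. multiply (D3+D4), D5, D6 (series) = (1 - 3*s)/(6*s^2 - 9*s - 6)
3. reduce the parallel group D1, D2, ((D3+D4)*D5*D6), giving the overall T(s)

Answer: (-8*s^4 - 4*s^3 + 51*s + 28)/(12*s^3 - 6*s^2 - 30*s - 12)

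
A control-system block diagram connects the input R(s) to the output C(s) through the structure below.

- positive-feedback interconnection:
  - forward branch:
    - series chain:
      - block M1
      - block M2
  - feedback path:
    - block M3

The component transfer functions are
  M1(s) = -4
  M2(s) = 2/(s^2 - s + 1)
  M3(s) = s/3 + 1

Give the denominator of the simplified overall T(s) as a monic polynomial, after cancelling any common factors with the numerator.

Reducing step by step:

1. series reduction of M1, M2, giving (-8)/(s^2 - s + 1)
2. close the feedback loop around (M1*M2), M3, giving (-24)/(3*s^2 + 5*s + 27)
T(s) is the step-2 result (common factors already cancelled). Leading coefficient of the denominator: 3. Divide through by 3 for the monic polynomial.

Answer: s^2 + 5*s/3 + 9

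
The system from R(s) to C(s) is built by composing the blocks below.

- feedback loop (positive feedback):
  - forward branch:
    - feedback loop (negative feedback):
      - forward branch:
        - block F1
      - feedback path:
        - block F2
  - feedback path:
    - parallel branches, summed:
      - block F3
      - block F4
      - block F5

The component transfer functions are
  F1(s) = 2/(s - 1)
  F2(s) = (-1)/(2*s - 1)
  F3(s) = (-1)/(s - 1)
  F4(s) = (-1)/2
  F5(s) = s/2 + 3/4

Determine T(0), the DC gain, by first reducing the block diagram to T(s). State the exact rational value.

Reducing step by step:

1. apply the feedback formula to F1, F2 -> (4*s - 2)/(2*s^2 - 3*s - 1)
2. combine F3, F4, F5 in parallel -> (2*s^2 - s - 5)/(4*s - 4)
3. apply the feedback formula to [F1/(1+F1*F2)], (F3+F4+F5) -> (-8*s^2 + 12*s - 4)/(6*s^2 - 13*s + 3)
The step-3 result is T(s). Setting s = 0: T(0) = -4/3.

Answer: -4/3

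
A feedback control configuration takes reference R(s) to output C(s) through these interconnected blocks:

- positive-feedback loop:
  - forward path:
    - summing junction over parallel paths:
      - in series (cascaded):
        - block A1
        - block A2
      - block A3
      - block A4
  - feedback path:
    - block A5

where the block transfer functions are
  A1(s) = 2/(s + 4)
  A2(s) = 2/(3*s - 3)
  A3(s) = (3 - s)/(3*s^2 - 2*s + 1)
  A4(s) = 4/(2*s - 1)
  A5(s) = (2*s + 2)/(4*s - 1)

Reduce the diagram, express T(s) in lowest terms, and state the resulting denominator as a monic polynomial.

Answer: s^6 + 3*s^5/4 - 269*s^4/24 + 677*s^3/72 - 37*s^2/24 + 7*s/8 + 5/18

Working:
Step 1. combine A1, A2 in series -> 4/(3*s^2 + 9*s - 12)
Step 2. combine (A1*A2), A3, A4 in parallel -> (30*s^4 + 111*s^3 - 154*s^2 + 37*s - 16)/(18*s^5 + 33*s^4 - 123*s^3 + 117*s^2 - 57*s + 12)
Step 3. apply the feedback formula to ((A1*A2)+A3+A4), A5 -> (120*s^5 + 414*s^4 - 727*s^3 + 302*s^2 - 101*s + 16)/(72*s^6 + 54*s^5 - 807*s^4 + 677*s^3 - 111*s^2 + 63*s + 20)
The result of step 3 is T(s) in lowest terms. Its denominator has leading coefficient 72; dividing the denominator through by 72 makes it monic.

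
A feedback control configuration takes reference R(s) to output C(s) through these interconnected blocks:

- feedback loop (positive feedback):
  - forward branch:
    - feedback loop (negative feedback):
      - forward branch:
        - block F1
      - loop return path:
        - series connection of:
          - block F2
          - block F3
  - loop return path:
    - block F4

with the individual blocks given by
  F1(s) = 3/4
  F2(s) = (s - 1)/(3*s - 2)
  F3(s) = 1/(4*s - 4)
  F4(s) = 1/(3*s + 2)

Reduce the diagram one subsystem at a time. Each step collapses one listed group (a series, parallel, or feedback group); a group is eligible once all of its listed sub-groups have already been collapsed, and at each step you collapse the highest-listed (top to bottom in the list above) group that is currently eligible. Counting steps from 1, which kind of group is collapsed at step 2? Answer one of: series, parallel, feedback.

Answer: feedback

Working:
[1] series reduction of F2, F3
[2] close the feedback loop around F1, (F2*F3)
[3] apply the feedback formula to [F1/(1+F1*(F2*F3))], F4
So the answer for step 2 is feedback.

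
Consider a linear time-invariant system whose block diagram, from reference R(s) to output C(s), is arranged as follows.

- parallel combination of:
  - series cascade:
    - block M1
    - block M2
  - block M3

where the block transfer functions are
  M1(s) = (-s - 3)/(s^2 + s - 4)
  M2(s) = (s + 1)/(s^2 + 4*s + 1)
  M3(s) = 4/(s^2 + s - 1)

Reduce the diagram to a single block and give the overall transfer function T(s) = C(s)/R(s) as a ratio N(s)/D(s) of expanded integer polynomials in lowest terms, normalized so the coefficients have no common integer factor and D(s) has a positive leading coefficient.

[1] series reduction of M1, M2: (-s^2 - 4*s - 3)/(s^4 + 5*s^3 + s^2 - 15*s - 4)
[2] parallel reduction of (M1*M2), M3, giving the overall T(s)

Therefore the answer is (3*s^4 + 15*s^3 - 2*s^2 - 59*s - 13)/(s^6 + 6*s^5 + 5*s^4 - 19*s^3 - 20*s^2 + 11*s + 4).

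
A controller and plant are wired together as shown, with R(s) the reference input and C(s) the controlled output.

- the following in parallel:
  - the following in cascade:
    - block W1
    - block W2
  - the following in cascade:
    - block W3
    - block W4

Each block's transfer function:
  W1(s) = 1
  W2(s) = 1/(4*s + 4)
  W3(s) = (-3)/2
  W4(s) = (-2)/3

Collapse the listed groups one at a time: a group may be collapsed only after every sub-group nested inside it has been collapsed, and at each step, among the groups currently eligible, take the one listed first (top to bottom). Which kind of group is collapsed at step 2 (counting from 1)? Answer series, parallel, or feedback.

(1) reduce the series chain W1, W2
(2) series reduction of W3, W4
(3) combine (W1*W2), (W3*W4) in parallel
Step 2: series.

Therefore the answer is series.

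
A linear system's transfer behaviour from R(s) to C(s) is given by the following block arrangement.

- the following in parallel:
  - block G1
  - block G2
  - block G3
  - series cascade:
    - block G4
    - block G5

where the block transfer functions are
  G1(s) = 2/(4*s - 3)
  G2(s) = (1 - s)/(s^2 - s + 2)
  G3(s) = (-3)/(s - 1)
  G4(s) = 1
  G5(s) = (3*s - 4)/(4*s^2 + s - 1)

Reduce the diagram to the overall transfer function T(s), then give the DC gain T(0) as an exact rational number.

Step 1 - multiply G4, G5 (series) gives (3*s - 4)/(4*s^2 + s - 1)
Step 2 - reduce the parallel group G1, G2, G3, (G4*G5) gives (-44*s^5 + 49*s^4 - 8*s^3 - 120*s^2 + 140*s - 41)/(16*s^6 - 40*s^5 + 57*s^4 - 39*s^3 - 11*s^2 + 23*s - 6)
Step 2 gives the overall T(s). Then T(0) = -41/(-6) = 41/6.

Hence the answer: 41/6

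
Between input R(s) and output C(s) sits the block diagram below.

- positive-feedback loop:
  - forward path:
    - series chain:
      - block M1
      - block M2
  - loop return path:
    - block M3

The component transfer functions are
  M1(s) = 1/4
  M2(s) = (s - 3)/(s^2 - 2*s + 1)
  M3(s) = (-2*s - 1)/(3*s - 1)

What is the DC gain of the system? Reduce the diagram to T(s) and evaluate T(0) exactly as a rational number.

(1) series reduction of M1, M2 = (s - 3)/(4*s^2 - 8*s + 4)
(2) collapse the loop ((M1*M2) forward, M3 return) = (3*s^2 - 10*s + 3)/(12*s^3 - 26*s^2 + 15*s - 7)
That last expression is T(s); at s = 0 only the constant terms survive, so T(0) = 3/(-7) = -3/7.

Final answer: -3/7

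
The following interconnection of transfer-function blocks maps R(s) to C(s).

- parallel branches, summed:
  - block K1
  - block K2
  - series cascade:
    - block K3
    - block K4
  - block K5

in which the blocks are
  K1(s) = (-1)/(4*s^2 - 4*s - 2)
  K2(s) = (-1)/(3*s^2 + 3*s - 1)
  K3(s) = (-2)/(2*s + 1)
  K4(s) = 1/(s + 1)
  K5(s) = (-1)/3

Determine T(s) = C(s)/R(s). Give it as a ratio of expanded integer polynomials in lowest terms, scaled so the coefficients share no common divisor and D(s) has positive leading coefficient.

Reducing step by step:

Step 1 - combine K3, K4 in series = (-2)/(2*s^2 + 3*s + 1)
Step 2 - add K1, K2, (K3*K4), K5 (parallel): this yields T(s), and no further normalization is needed

Answer: (-24*s^6 - 36*s^5 - 82*s^4 + 13*s^3 + 162*s^2 + 38*s - 5)/(72*s^6 + 108*s^5 - 96*s^4 - 210*s^3 - 72*s^2 + 12*s + 6)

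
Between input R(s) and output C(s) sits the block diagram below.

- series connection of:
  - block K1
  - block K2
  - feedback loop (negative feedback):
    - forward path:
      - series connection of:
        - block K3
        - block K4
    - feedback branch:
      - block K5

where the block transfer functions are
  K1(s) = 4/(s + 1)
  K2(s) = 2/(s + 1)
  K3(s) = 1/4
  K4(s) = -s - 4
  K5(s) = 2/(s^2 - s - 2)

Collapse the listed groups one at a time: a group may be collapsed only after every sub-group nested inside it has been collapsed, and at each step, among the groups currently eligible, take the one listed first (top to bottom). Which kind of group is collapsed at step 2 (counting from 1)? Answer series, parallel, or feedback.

Step 1 - series reduction of K3, K4
Step 2 - reduce the feedback loop with forward (K3*K4) and return K5
Step 3 - reduce the series chain K1, K2, [(K3*K4)/(1+(K3*K4)*K5)]
Step 2 collapses a feedback group.

Hence the answer: feedback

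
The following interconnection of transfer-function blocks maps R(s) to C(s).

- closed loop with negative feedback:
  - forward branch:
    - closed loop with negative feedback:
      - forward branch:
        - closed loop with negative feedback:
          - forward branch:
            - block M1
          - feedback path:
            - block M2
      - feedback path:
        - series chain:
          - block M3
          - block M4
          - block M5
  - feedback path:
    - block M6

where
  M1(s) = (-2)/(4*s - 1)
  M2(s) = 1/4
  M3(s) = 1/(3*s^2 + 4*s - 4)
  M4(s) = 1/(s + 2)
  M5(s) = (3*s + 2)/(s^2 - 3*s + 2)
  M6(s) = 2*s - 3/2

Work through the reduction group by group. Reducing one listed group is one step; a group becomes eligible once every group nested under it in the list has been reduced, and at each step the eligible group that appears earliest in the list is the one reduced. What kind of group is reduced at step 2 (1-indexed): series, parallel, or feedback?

Step 1: collapse the loop (M1 forward, M2 return)
Step 2: multiply M3, M4, M5 (series)
Step 3: reduce the feedback loop with forward [M1/(1+M1*M2)] and return (M3*M4*M5)
Step 4: close the feedback loop around [[M1/(1+M1*M2)]/(1+[M1/(1+M1*M2)]*(M3*M4*M5))], M6
Step 2 collapses a series group.

Answer: series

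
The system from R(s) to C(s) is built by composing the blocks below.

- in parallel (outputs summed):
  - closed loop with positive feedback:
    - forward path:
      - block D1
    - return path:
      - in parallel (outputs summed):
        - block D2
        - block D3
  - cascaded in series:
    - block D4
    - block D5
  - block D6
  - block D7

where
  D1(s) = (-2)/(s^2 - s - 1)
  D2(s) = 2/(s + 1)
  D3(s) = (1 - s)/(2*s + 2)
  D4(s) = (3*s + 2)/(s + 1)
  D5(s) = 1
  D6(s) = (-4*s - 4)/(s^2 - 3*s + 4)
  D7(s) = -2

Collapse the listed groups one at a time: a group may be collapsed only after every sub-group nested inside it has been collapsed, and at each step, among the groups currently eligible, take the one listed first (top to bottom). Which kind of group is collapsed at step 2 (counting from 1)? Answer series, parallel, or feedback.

Step 1: add D2, D3 (parallel)
Step 2: feedback reduction of D1, (D2+D3)
Step 3: reduce the series chain D4, D5
Step 4: parallel reduction of [D1/(1-D1*(D2+D3))], (D4*D5), D6, D7
So the answer for step 2 is feedback.

Answer: feedback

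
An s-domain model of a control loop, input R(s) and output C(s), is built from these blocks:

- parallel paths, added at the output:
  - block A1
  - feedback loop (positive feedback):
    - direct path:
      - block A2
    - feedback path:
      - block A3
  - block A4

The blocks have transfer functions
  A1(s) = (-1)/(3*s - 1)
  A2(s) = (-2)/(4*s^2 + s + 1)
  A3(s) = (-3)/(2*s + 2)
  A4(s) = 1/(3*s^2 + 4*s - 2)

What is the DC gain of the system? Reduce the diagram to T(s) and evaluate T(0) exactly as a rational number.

The answer is 3/2.

Reasoning:
(1) apply the feedback formula to A2, A3 gives (-2*s - 2)/(4*s^3 + 5*s^2 + 2*s - 2)
(2) parallel reduction of A1, [A2/(1-A2*A3)], A4 gives (-12*s^5 - 37*s^4 - 43*s^3 + 11*s^2 + 20*s - 6)/(36*s^6 + 81*s^5 + 23*s^4 - 42*s^3 - 28*s^2 + 24*s - 4)
The step-2 result is T(s). Setting s = 0: T(0) = -6/(-4) = 3/2.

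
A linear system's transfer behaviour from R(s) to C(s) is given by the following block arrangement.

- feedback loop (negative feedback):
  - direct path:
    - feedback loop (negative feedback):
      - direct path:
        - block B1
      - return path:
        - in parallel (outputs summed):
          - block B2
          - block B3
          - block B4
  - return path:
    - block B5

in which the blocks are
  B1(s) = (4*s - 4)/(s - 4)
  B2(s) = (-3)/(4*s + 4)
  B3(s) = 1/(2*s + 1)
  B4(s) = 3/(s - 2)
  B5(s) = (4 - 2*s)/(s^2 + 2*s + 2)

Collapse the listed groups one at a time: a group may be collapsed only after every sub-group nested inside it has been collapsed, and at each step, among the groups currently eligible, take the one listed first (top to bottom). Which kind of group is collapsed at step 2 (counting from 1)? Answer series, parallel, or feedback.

Answer: feedback

Working:
[1] parallel reduction of B2, B3, B4
[2] apply the feedback formula to B1, (B2+B3+B4)
[3] reduce the feedback loop with forward [B1/(1+B1*(B2+B3+B4))] and return B5
At step 2 the group reduced is feedback.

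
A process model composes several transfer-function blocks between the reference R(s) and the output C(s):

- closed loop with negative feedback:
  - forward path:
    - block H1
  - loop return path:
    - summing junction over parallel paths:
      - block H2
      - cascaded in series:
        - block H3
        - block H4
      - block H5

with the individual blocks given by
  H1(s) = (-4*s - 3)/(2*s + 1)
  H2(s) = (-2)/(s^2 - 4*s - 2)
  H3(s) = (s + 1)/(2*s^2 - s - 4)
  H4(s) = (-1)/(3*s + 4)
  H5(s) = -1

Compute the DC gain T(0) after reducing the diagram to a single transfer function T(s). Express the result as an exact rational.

Answer: -48/13

Working:
Step 1. series reduction of H3, H4: (-s - 1)/(6*s^3 + 5*s^2 - 16*s - 16)
Step 2. add H2, (H3*H4), H5 (parallel): (-6*s^5 + 19*s^4 + 35*s^3 - 45*s^2 - 58*s + 2)/(6*s^5 - 19*s^4 - 48*s^3 + 38*s^2 + 96*s + 32)
Step 3. close the feedback loop around H1, (H2+(H3*H4)+H5): (-24*s^6 + 58*s^5 + 249*s^4 - 8*s^3 - 498*s^2 - 416*s - 96)/(36*s^6 - 90*s^5 - 312*s^4 + 103*s^3 + 597*s^2 + 326*s + 26)
DC gain: substitute s = 0 into T(s) from step 3: T(0) = -96/26 = -48/13.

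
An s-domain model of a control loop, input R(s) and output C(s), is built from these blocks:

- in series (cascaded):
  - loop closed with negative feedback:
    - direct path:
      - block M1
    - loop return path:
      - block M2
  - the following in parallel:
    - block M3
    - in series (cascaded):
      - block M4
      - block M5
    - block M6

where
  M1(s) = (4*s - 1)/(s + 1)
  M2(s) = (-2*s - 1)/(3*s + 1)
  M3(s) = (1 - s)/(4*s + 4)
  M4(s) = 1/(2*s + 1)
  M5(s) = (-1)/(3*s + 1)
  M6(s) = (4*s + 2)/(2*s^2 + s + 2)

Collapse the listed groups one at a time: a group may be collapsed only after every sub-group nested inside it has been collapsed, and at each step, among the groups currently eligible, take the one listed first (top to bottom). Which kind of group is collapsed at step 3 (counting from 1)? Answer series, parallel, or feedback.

Step 1 - reduce the feedback loop with forward M1 and return M2
Step 2 - combine M4, M5 in series
Step 3 - reduce the parallel group M3, (M4*M5), M6
Step 4 - combine [M1/(1+M1*M2)], (M3+(M4*M5)+M6) in series
At step 3 the group reduced is parallel.

Hence the answer: parallel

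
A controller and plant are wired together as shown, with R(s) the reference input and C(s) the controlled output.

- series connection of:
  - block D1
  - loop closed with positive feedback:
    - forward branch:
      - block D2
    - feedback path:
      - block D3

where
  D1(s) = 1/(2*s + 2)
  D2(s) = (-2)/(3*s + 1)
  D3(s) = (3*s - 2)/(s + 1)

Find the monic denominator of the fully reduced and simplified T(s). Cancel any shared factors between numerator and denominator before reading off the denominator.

Answer: s^2 + 10*s/3 - 1

Working:
[1] collapse the loop (D2 forward, D3 return), giving (-2*s - 2)/(3*s^2 + 10*s - 3)
[2] reduce the series chain D1, [D2/(1-D2*D3)], giving (-1)/(3*s^2 + 10*s - 3)
No further cancellation is possible in the step-2 result, so that is T(s). Its denominator becomes monic after dividing by the leading coefficient 3.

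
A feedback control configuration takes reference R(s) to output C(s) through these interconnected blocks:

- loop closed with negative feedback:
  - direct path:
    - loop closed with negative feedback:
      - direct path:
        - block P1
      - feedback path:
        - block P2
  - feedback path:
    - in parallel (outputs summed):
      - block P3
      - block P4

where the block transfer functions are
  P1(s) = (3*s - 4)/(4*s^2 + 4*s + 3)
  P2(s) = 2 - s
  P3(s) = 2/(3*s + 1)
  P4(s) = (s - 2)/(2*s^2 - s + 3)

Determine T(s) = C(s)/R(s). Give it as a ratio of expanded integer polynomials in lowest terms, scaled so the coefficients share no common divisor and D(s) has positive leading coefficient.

Answer: (18*s^4 - 27*s^3 + 28*s^2 - 23*s - 12)/(6*s^5 + 83*s^4 - 15*s^3 + 71*s^2 + 42*s - 31)

Working:
1. reduce the feedback loop with forward P1 and return P2 -> (3*s - 4)/(s^2 + 14*s - 5)
2. reduce the parallel group P3, P4 -> (7*s^2 - 7*s + 4)/(6*s^3 - s^2 + 8*s + 3)
3. apply the feedback formula to [P1/(1+P1*P2)], (P3+P4), giving the overall T(s)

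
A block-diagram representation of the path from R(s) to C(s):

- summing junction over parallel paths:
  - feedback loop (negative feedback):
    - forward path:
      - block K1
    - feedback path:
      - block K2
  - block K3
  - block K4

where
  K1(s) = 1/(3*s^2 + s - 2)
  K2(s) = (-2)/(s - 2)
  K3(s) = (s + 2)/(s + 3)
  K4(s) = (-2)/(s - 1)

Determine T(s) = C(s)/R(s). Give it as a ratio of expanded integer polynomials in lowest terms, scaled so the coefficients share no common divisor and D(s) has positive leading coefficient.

1. feedback reduction of K1, K2 -> (s - 2)/(3*s^3 - 5*s^2 - 4*s + 2)
2. parallel reduction of [K1/(1+K1*K2)], K3, K4, giving the overall T(s)

Answer: (3*s^5 - 8*s^4 - 22*s^3 + 46*s^2 + 23*s - 10)/(3*s^5 + s^4 - 23*s^3 + 9*s^2 + 16*s - 6)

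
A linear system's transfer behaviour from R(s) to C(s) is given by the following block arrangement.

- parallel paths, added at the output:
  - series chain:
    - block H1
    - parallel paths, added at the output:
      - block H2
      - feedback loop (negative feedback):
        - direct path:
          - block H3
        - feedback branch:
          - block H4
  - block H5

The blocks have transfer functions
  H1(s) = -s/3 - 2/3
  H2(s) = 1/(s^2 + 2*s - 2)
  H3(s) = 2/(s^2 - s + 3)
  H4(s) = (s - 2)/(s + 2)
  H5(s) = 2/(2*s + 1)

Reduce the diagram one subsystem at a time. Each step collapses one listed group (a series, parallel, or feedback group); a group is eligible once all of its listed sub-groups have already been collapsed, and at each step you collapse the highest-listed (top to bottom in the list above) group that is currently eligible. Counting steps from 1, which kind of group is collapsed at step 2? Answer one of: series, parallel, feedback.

Reducing step by step:

[1] reduce the feedback loop with forward H3 and return H4
[2] parallel reduction of H2, [H3/(1+H3*H4)]
[3] multiply H1, (H2+[H3/(1+H3*H4)]) (series)
[4] reduce the parallel group (H1*(H2+[H3/(1+H3*H4)])), H5
Step 2 collapses a parallel group.

Answer: parallel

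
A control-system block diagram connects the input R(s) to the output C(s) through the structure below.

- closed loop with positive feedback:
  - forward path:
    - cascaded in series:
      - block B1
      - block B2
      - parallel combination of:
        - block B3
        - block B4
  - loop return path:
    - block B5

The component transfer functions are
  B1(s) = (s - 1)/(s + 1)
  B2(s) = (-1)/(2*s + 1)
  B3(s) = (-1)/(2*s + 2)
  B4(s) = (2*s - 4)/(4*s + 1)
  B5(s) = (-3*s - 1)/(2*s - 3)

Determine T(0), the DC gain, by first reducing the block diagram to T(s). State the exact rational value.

Step 1 - parallel reduction of B3, B4; result (4*s^2 - 8*s - 9)/(8*s^2 + 10*s + 2)
Step 2 - cascade B1, B2, (B3+B4); result (-4*s^3 + 12*s^2 + s - 9)/(16*s^4 + 44*s^3 + 42*s^2 + 16*s + 2)
Step 3 - reduce the feedback loop with forward (B1*B2*(B3+B4)) and return B5; result (-8*s^4 + 36*s^3 - 34*s^2 - 21*s + 27)/(32*s^5 + 28*s^4 - 16*s^3 - 79*s^2 - 70*s - 15)
That last expression is T(s); at s = 0 only the constant terms survive, so T(0) = 27/(-15) = -9/5.

Therefore the answer is -9/5.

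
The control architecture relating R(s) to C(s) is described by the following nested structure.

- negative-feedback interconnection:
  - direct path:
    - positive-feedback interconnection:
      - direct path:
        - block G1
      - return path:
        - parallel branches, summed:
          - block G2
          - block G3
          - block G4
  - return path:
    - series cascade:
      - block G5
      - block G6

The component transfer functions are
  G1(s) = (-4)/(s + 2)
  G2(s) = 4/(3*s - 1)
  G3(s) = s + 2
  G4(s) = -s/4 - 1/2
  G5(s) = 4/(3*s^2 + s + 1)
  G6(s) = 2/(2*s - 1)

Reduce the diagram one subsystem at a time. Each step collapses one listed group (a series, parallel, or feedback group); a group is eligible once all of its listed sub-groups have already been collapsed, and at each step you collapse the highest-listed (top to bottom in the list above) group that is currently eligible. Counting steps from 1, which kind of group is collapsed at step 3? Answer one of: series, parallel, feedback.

[1] sum the parallel branches G2, G3, G4
[2] close the feedback loop around G1, (G2+G3+G4)
[3] series reduction of G5, G6
[4] collapse the loop ([G1/(1-G1*(G2+G3+G4))] forward, (G5*G6) return)
At step 3 the group reduced is series.

Hence the answer: series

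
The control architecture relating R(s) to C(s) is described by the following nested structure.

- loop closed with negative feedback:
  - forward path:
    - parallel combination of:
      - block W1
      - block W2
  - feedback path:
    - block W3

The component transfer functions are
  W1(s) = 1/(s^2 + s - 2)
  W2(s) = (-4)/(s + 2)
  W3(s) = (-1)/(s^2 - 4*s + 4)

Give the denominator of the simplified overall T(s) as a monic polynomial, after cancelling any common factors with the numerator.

(1) reduce the parallel group W1, W2 -> (5 - 4*s)/(s^2 + s - 2)
(2) collapse the loop ((W1+W2) forward, W3 return) -> (-4*s^3 + 21*s^2 - 36*s + 20)/(s^4 - 3*s^3 - 2*s^2 + 16*s - 13)
Step 2 gives the fully reduced T(s), with no common factor left to cancel. The denominator is already monic (leading coefficient 1).

Hence the answer: s^4 - 3*s^3 - 2*s^2 + 16*s - 13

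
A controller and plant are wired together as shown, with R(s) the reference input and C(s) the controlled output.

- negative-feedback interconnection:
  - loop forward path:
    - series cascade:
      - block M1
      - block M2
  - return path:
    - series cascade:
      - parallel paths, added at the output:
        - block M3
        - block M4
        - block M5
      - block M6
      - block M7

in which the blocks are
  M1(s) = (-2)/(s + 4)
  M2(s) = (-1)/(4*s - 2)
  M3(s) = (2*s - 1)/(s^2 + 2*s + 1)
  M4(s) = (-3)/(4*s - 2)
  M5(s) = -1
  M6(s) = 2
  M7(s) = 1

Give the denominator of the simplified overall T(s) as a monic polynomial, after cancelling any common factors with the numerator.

Step 1: series reduction of M1, M2 gives 1/(2*s^2 + 7*s - 4)
Step 2: parallel reduction of M3, M4, M5 gives (-4*s^3 - s^2 - 14*s + 1)/(4*s^3 + 6*s^2 - 2)
Step 3: reduce the series chain (M3+M4+M5), M6, M7 gives (-4*s^3 - s^2 - 14*s + 1)/(2*s^3 + 3*s^2 - 1)
Step 4: feedback reduction of (M1*M2), ((M3+M4+M5)*M6*M7) gives (2*s^3 + 3*s^2 - 1)/(4*s^5 + 20*s^4 + 9*s^3 - 15*s^2 - 21*s + 5)
That last expression is T(s), already simplified. Scaling its denominator by 1/4 (the reciprocal of the leading coefficient) yields the monic denominator.

Final answer: s^5 + 5*s^4 + 9*s^3/4 - 15*s^2/4 - 21*s/4 + 5/4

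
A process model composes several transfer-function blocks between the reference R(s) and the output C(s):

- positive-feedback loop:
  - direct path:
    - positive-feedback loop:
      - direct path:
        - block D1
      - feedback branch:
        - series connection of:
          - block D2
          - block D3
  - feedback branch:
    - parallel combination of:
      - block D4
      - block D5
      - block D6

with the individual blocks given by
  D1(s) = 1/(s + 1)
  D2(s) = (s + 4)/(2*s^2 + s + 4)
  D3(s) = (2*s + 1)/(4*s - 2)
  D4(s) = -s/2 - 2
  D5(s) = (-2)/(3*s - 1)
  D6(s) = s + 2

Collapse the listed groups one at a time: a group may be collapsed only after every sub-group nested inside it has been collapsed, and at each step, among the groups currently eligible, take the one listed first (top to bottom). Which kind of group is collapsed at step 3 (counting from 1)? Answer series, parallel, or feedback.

Answer: parallel

Working:
Step 1. multiply D2, D3 (series)
Step 2. apply the feedback formula to D1, (D2*D3)
Step 3. sum the parallel branches D4, D5, D6
Step 4. reduce the feedback loop with forward [D1/(1-D1*(D2*D3))] and return (D4+D5+D6)
Step 3: parallel.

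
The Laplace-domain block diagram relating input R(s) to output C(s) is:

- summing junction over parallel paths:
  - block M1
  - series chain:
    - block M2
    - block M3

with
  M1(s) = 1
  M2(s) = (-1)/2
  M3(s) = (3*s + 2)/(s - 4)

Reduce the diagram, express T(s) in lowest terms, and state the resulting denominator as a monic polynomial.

Step 1: combine M2, M3 in series = (-3*s - 2)/(2*s - 8)
Step 2: combine M1, (M2*M3) in parallel = (-s - 10)/(2*s - 8)
That last expression is T(s), already simplified. Scaling its denominator by 1/2 (the reciprocal of the leading coefficient) yields the monic denominator.

Hence the answer: s - 4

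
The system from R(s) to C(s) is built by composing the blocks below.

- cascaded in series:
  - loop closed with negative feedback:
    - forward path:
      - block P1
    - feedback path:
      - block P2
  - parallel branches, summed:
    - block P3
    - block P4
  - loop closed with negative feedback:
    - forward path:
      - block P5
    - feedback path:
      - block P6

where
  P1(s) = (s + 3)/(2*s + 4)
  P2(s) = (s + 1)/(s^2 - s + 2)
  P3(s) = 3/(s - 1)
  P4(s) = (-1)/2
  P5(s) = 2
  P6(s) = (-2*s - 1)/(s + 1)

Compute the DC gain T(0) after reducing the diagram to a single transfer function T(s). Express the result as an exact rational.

First reduce the diagram to T(s).

(1) close the feedback loop around P1, P2, giving (s^3 + 2*s^2 - s + 6)/(2*s^3 + 3*s^2 + 4*s + 11)
(2) parallel reduction of P3, P4, giving (7 - s)/(2*s - 2)
(3) feedback reduction of P5, P6, giving (-2*s - 2)/(3*s + 1)
(4) combine [P1/(1+P1*P2)], (P3+P4), [P5/(1+P5*P6)] in series, giving (s^5 - 4*s^4 - 20*s^3 - 2*s^2 - 29*s - 42)/(6*s^5 + 5*s^4 + 4*s^3 + 22*s^2 - 26*s - 11)
DC gain: substitute s = 0 into T(s) from step 4: T(0) = -42/(-11) = 42/11.

Answer: 42/11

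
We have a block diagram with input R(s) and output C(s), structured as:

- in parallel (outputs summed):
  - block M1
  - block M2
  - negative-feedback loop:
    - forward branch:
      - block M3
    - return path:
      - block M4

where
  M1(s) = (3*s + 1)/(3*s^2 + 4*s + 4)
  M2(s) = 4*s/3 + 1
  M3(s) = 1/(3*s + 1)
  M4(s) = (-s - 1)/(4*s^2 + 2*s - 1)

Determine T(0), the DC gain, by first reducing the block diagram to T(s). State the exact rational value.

First reduce the diagram to T(s).

Step 1. feedback reduction of M3, M4 = (4*s^2 + 2*s - 1)/(12*s^3 + 10*s^2 - 2*s - 2)
Step 2. sum the parallel branches M1, M2, [M3/(1+M3*M4)] = (144*s^6 + 420*s^5 + 706*s^4 + 542*s^3 + 89*s^2 - 92*s - 42)/(108*s^5 + 234*s^4 + 246*s^3 + 78*s^2 - 48*s - 24)
The step-2 result is T(s). Setting s = 0: T(0) = -42/(-24) = 7/4.

Answer: 7/4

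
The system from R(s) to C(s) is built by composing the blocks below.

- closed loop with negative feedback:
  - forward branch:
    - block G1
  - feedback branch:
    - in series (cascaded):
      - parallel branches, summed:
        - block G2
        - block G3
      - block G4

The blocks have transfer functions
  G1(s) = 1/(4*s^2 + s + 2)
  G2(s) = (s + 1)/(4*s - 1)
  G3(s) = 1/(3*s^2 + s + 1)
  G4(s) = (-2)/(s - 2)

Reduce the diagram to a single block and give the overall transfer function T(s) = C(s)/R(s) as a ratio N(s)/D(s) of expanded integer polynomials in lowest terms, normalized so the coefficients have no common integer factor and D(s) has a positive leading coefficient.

1. sum the parallel branches G2, G3: (3*s^3 + 4*s^2 + 6*s)/(12*s^3 + s^2 + 3*s - 1)
2. series reduction of (G2+G3), G4: (-6*s^3 - 8*s^2 - 12*s)/(12*s^4 - 23*s^3 + s^2 - 7*s + 2)
3. reduce the feedback loop with forward G1 and return ((G2+G3)*G4), which is the overall transfer function T(s) = C(s)/R(s) in lowest terms

Answer: (12*s^4 - 23*s^3 + s^2 - 7*s + 2)/(48*s^6 - 80*s^5 + 5*s^4 - 79*s^3 - 5*s^2 - 24*s + 4)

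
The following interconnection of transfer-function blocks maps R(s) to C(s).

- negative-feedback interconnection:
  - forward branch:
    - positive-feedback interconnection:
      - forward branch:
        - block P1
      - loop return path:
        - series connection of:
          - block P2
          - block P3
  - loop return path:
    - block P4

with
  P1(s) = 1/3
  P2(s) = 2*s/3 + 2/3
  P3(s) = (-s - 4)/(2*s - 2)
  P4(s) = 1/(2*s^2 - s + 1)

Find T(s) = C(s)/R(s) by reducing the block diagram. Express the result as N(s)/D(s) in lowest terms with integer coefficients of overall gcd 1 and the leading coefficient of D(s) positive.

Step 1 - reduce the series chain P2, P3, giving (-s^2 - 5*s - 4)/(3*s - 3)
Step 2 - close the feedback loop around P1, (P2*P3), giving (3*s - 3)/(s^2 + 14*s - 5)
Step 3 - close the feedback loop around [P1/(1-P1*(P2*P3))], P4 - this is the overall T(s), already in the required normalized form

Therefore the answer is (6*s^3 - 9*s^2 + 6*s - 3)/(2*s^4 + 27*s^3 - 23*s^2 + 22*s - 8).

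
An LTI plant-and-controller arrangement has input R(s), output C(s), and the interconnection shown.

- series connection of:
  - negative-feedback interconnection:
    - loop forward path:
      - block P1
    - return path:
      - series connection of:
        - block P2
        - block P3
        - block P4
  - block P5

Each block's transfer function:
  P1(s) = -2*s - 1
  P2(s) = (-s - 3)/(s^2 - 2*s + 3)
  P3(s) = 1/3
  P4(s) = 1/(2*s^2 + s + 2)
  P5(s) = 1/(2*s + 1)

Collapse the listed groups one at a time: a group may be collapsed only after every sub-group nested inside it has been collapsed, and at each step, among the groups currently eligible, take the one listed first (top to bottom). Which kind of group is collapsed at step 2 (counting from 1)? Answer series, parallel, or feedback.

Step 1: reduce the series chain P2, P3, P4
Step 2: reduce the feedback loop with forward P1 and return (P2*P3*P4)
Step 3: multiply [P1/(1+P1*(P2*P3*P4))], P5 (series)
So the answer for step 2 is feedback.

Final answer: feedback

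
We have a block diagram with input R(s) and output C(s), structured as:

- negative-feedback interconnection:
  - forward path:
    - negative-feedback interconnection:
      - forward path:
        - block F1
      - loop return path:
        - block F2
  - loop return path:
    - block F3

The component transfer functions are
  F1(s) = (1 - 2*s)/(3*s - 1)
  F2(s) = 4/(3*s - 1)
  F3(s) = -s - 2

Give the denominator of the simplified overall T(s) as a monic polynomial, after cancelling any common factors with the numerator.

Step 1: collapse the loop (F1 forward, F2 return) -> (-6*s^2 + 5*s - 1)/(9*s^2 - 14*s + 5)
Step 2: feedback reduction of [F1/(1+F1*F2)], F3 -> (-6*s^2 + 5*s - 1)/(6*s^3 + 16*s^2 - 23*s + 7)
No further cancellation is possible in the step-2 result, so that is T(s). Its denominator becomes monic after dividing by the leading coefficient 6.

Answer: s^3 + 8*s^2/3 - 23*s/6 + 7/6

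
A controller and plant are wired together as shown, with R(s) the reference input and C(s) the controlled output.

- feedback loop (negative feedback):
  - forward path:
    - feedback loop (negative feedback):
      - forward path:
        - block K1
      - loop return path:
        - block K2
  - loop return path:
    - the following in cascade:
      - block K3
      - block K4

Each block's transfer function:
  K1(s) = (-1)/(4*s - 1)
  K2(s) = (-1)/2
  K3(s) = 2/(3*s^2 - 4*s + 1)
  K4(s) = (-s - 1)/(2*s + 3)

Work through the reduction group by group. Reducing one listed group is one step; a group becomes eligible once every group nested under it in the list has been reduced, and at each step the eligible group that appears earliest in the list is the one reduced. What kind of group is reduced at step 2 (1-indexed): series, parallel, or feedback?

Reducing step by step:

(1) reduce the feedback loop with forward K1 and return K2
(2) combine K3, K4 in series
(3) reduce the feedback loop with forward [K1/(1+K1*K2)] and return (K3*K4)
So the answer for step 2 is series.

Answer: series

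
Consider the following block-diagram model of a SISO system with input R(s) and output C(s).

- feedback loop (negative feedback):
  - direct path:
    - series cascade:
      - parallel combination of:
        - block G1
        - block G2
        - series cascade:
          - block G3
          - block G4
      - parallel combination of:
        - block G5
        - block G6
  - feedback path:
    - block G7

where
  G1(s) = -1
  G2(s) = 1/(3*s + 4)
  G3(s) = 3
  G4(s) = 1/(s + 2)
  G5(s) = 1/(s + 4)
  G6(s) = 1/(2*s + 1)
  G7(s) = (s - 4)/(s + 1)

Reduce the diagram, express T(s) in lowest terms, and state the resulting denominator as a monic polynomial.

The answer is s^5 + 22*s^4/3 + 31*s^3 + 154*s^2/3 + 17*s - 44/3.

Reasoning:
Step 1 - cascade G3, G4 gives 3/(s + 2)
Step 2 - parallel reduction of G1, G2, (G3*G4) gives (6 - 3*s^2)/(3*s^2 + 10*s + 8)
Step 3 - parallel reduction of G5, G6 gives (3*s + 5)/(2*s^2 + 9*s + 4)
Step 4 - cascade (G1+G2+(G3*G4)), (G5+G6) gives (-9*s^3 - 15*s^2 + 18*s + 30)/(6*s^4 + 47*s^3 + 118*s^2 + 112*s + 32)
Step 5 - reduce the feedback loop with forward ((G1+G2+(G3*G4))*(G5+G6)) and return G7 gives (-9*s^4 - 24*s^3 + 3*s^2 + 48*s + 30)/(6*s^5 + 44*s^4 + 186*s^3 + 308*s^2 + 102*s - 88)
T(s) is the step-5 result (common factors already cancelled). Leading coefficient of the denominator: 6. Divide through by 6 for the monic polynomial.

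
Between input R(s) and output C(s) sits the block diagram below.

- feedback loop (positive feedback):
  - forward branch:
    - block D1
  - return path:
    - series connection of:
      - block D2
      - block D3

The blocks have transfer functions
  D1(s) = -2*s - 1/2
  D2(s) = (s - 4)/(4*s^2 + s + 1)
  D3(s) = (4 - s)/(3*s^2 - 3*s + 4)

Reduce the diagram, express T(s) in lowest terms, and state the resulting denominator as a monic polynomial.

Answer: s^4 - 11*s^3/12 + 21*s^2/8 - 9*s/4 - 1/3

Working:
[1] combine D2, D3 in series gives (-s^2 + 8*s - 16)/(12*s^4 - 9*s^3 + 16*s^2 + s + 4)
[2] close the feedback loop around D1, (D2*D3) gives (-48*s^5 + 24*s^4 - 55*s^3 - 20*s^2 - 17*s - 4)/(24*s^4 - 22*s^3 + 63*s^2 - 54*s - 8)
The result of step 2 is T(s) in lowest terms. Its denominator has leading coefficient 24; dividing the denominator through by 24 makes it monic.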